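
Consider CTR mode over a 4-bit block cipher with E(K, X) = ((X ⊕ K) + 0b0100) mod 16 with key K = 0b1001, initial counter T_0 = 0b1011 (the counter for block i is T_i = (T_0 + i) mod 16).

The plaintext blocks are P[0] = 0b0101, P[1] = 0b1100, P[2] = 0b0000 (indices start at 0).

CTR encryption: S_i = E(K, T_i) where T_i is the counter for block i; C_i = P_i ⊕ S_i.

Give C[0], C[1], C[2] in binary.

C[0] = 0b0011, C[1] = 0b0101, C[2] = 0b1000

C[0]: T = 0b1011, S = E(K, T) = 0b0110; 0b0101 ⊕ 0b0110 = 0b0011.
C[1]: T = 0b1100, S = E(K, T) = 0b1001; 0b1100 ⊕ 0b1001 = 0b0101.
C[2]: T = 0b1101, S = E(K, T) = 0b1000; 0b0000 ⊕ 0b1000 = 0b1000.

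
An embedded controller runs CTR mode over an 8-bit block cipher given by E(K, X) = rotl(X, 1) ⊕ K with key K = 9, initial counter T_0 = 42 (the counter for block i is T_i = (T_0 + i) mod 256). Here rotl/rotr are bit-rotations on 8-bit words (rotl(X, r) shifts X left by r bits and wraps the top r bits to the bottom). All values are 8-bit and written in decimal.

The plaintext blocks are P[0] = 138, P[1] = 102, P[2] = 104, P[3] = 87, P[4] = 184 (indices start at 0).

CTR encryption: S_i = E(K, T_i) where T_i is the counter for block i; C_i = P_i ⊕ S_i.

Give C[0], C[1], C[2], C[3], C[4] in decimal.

C[0] = 215, C[1] = 57, C[2] = 57, C[3] = 4, C[4] = 237

C[0]: T = 42, S = E(K, T) = 93; 138 ⊕ 93 = 215.
C[1]: T = 43, S = E(K, T) = 95; 102 ⊕ 95 = 57.
C[2]: T = 44, S = E(K, T) = 81; 104 ⊕ 81 = 57.
C[3]: T = 45, S = E(K, T) = 83; 87 ⊕ 83 = 4.
C[4]: T = 46, S = E(K, T) = 85; 184 ⊕ 85 = 237.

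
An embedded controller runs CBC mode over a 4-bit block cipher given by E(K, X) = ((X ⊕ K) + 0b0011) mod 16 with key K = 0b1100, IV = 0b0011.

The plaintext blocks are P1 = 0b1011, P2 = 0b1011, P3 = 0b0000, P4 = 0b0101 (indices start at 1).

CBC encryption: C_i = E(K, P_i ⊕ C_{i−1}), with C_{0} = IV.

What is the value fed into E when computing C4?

C1: P1 ⊕ 0b0011 = 0b1000; E(K, 0b1000) = 0b0111.
C2: P2 ⊕ 0b0111 = 0b1100; E(K, 0b1100) = 0b0011.
C3: P3 ⊕ 0b0011 = 0b0011; E(K, 0b0011) = 0b0010.
C4: P4 ⊕ 0b0010 = 0b0111; E(K, 0b0111) = 0b1110.
So the input to E for block 4 is 0b0111.

0b0111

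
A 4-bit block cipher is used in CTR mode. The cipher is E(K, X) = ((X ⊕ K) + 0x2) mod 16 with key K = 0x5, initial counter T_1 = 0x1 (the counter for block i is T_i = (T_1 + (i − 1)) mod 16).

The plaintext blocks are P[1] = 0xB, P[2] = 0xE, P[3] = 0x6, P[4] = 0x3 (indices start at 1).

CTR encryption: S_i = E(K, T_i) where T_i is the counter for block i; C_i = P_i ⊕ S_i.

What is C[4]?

C[1]: T = 0x1, S = E(K, T) = 0x6; 0xB ⊕ 0x6 = 0xD.
C[2]: T = 0x2, S = E(K, T) = 0x9; 0xE ⊕ 0x9 = 0x7.
C[3]: T = 0x3, S = E(K, T) = 0x8; 0x6 ⊕ 0x8 = 0xE.
C[4]: T = 0x4, S = E(K, T) = 0x3; 0x3 ⊕ 0x3 = 0x0.

C[4] = 0x0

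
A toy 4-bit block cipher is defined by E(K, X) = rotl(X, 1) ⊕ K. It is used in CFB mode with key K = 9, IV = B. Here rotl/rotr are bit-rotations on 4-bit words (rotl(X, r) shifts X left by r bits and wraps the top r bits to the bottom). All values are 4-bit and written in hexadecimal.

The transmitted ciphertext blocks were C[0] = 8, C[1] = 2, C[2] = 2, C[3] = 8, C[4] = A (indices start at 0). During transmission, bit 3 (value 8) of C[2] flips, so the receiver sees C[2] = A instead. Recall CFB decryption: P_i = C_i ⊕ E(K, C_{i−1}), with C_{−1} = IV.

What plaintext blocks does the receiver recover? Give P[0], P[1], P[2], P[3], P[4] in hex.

Only C[2] changed, to A. In CFB, a change in C_i flips the same bit in P_i and garbles P_{i+1}. Decrypting the received ciphertext:
P[0]: E(K, B) = E; 8 ⊕ E = 6.
P[1]: E(K, 8) = 8; 2 ⊕ 8 = A.
P[2]: E(K, 2) = D; A ⊕ D = 7.
P[3]: E(K, A) = C; 8 ⊕ C = 4.
P[4]: E(K, 8) = 8; A ⊕ 8 = 2.
Blocks that differ from the original plaintext: P[2], P[3].

P[0] = 6, P[1] = A, P[2] = 7, P[3] = 4, P[4] = 2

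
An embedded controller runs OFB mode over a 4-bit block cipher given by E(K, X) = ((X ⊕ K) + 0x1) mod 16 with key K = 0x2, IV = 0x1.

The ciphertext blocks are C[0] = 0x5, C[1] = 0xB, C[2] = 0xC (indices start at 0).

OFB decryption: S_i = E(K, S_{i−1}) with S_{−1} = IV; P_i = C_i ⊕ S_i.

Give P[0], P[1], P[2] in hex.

P[0]: S = E(K, 0x1) = 0x4; 0x5 ⊕ 0x4 = 0x1.
P[1]: S = E(K, 0x4) = 0x7; 0xB ⊕ 0x7 = 0xC.
P[2]: S = E(K, 0x7) = 0x6; 0xC ⊕ 0x6 = 0xA.

P[0] = 0x1, P[1] = 0xC, P[2] = 0xA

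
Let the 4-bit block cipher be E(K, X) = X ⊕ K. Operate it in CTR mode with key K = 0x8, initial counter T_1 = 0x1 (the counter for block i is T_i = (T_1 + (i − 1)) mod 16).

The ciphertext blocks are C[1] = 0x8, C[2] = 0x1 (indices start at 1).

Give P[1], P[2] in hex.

CTR decryption: S_i = E(K, T_i) where T_i is the counter for block i; P_i = C_i ⊕ S_i.
P[1]: T = 0x1, S = E(K, T) = 0x9; 0x8 ⊕ 0x9 = 0x1.
P[2]: T = 0x2, S = E(K, T) = 0xA; 0x1 ⊕ 0xA = 0xB.

P[1] = 0x1, P[2] = 0xB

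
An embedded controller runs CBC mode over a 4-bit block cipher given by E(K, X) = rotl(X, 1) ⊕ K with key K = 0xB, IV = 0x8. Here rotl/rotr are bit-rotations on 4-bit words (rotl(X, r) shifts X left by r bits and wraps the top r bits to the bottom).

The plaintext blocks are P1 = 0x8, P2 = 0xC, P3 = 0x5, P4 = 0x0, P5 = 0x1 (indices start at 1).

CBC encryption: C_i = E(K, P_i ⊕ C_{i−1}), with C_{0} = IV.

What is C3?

C3 = 0xB

C1: P1 ⊕ 0x8 = 0x0; E(K, 0x0) = 0xB.
C2: P2 ⊕ 0xB = 0x7; E(K, 0x7) = 0x5.
C3: P3 ⊕ 0x5 = 0x0; E(K, 0x0) = 0xB.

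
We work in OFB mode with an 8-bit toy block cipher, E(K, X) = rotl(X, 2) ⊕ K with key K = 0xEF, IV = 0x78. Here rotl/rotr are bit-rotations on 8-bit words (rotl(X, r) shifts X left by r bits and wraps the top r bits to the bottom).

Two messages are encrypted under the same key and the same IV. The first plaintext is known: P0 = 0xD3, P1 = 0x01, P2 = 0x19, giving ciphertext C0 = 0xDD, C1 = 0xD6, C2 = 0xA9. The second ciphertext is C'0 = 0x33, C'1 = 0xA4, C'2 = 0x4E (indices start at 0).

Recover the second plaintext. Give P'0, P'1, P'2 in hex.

In OFB with a reused IV, both messages share the same keystream S_i, so C_i ⊕ C'_i = P_i ⊕ P'_i and thus P'_i = P_i ⊕ C_i ⊕ C'_i.
P'0: 0xD3 ⊕ 0xDD ⊕ 0x33 = 0x3D.
P'1: 0x01 ⊕ 0xD6 ⊕ 0xA4 = 0x73.
P'2: 0x19 ⊕ 0xA9 ⊕ 0x4E = 0xFE.

P'0 = 0x3D, P'1 = 0x73, P'2 = 0xFE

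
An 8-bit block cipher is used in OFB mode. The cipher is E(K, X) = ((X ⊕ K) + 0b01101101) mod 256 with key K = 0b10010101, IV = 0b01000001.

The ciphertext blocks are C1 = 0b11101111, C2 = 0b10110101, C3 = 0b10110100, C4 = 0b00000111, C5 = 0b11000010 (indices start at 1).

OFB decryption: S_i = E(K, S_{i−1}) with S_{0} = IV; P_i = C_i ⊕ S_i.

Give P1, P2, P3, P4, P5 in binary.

P1: S = E(K, 0b01000001) = 0b01000001; 0b11101111 ⊕ 0b01000001 = 0b10101110.
P2: S = E(K, 0b01000001) = 0b01000001; 0b10110101 ⊕ 0b01000001 = 0b11110100.
P3: S = E(K, 0b01000001) = 0b01000001; 0b10110100 ⊕ 0b01000001 = 0b11110101.
P4: S = E(K, 0b01000001) = 0b01000001; 0b00000111 ⊕ 0b01000001 = 0b01000110.
P5: S = E(K, 0b01000001) = 0b01000001; 0b11000010 ⊕ 0b01000001 = 0b10000011.

P1 = 0b10101110, P2 = 0b11110100, P3 = 0b11110101, P4 = 0b01000110, P5 = 0b10000011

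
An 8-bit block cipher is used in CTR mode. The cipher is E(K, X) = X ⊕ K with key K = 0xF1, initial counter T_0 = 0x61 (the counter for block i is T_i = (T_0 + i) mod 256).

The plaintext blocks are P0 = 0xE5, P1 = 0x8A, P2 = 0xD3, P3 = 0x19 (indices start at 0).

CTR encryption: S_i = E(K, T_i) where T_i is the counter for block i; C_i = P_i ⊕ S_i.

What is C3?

C0: T = 0x61, S = E(K, T) = 0x90; 0xE5 ⊕ 0x90 = 0x75.
C1: T = 0x62, S = E(K, T) = 0x93; 0x8A ⊕ 0x93 = 0x19.
C2: T = 0x63, S = E(K, T) = 0x92; 0xD3 ⊕ 0x92 = 0x41.
C3: T = 0x64, S = E(K, T) = 0x95; 0x19 ⊕ 0x95 = 0x8C.

C3 = 0x8C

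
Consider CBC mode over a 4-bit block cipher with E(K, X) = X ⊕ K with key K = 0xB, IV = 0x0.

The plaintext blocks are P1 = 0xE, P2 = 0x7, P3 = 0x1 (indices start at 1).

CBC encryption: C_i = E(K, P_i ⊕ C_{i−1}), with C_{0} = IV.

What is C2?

C1: P1 ⊕ 0x0 = 0xE; E(K, 0xE) = 0x5.
C2: P2 ⊕ 0x5 = 0x2; E(K, 0x2) = 0x9.

C2 = 0x9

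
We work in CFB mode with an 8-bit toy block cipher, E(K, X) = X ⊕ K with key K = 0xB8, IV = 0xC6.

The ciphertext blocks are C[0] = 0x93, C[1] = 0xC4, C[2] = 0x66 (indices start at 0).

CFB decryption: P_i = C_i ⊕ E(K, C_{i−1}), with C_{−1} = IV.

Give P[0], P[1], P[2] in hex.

P[0] = 0xED, P[1] = 0xEF, P[2] = 0x1A

P[0]: E(K, 0xC6) = 0x7E; 0x93 ⊕ 0x7E = 0xED.
P[1]: E(K, 0x93) = 0x2B; 0xC4 ⊕ 0x2B = 0xEF.
P[2]: E(K, 0xC4) = 0x7C; 0x66 ⊕ 0x7C = 0x1A.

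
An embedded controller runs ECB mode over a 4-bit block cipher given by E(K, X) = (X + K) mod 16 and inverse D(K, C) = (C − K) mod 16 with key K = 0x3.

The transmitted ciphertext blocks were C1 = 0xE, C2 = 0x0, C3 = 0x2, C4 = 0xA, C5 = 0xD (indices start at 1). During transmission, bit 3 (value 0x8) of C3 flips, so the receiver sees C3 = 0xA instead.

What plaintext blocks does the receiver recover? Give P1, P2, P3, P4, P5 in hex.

ECB decryption: P_i = D(K, C_i).
Only C3 changed, to 0xA. In ECB, a change in C_i affects only P_i. Decrypting the received ciphertext:
P1: D(K, 0xE) = 0xB.
P2: D(K, 0x0) = 0xD.
P3: D(K, 0xA) = 0x7.
P4: D(K, 0xA) = 0x7.
P5: D(K, 0xD) = 0xA.
Blocks that differ from the original plaintext: P3.

P1 = 0xB, P2 = 0xD, P3 = 0x7, P4 = 0x7, P5 = 0xA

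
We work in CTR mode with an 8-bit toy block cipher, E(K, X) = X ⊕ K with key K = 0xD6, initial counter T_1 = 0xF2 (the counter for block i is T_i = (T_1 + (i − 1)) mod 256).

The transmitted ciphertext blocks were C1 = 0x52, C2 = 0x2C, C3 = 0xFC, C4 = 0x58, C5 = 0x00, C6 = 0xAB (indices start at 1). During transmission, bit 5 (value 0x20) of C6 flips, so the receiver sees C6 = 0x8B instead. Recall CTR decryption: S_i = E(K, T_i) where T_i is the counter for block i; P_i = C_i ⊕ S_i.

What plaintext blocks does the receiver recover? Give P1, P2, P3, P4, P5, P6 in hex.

P1 = 0x76, P2 = 0x09, P3 = 0xDE, P4 = 0x7B, P5 = 0x20, P6 = 0xAA

Only C6 changed, to 0x8B. In CTR, a change in C_i flips the same bit in P_i only; the keystream is unaffected. Decrypting the received ciphertext:
P1: T = 0xF2, S = E(K, T) = 0x24; 0x52 ⊕ 0x24 = 0x76.
P2: T = 0xF3, S = E(K, T) = 0x25; 0x2C ⊕ 0x25 = 0x09.
P3: T = 0xF4, S = E(K, T) = 0x22; 0xFC ⊕ 0x22 = 0xDE.
P4: T = 0xF5, S = E(K, T) = 0x23; 0x58 ⊕ 0x23 = 0x7B.
P5: T = 0xF6, S = E(K, T) = 0x20; 0x00 ⊕ 0x20 = 0x20.
P6: T = 0xF7, S = E(K, T) = 0x21; 0x8B ⊕ 0x21 = 0xAA.
Blocks that differ from the original plaintext: P6.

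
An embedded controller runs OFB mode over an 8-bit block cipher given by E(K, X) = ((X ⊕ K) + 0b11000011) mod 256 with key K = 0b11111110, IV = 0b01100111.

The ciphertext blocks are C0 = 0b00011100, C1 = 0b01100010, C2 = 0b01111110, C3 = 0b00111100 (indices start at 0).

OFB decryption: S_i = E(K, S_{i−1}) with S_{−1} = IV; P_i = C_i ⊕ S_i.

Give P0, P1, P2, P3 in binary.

P0: S = E(K, 0b01100111) = 0b01011100; 0b00011100 ⊕ 0b01011100 = 0b01000000.
P1: S = E(K, 0b01011100) = 0b01100101; 0b01100010 ⊕ 0b01100101 = 0b00000111.
P2: S = E(K, 0b01100101) = 0b01011110; 0b01111110 ⊕ 0b01011110 = 0b00100000.
P3: S = E(K, 0b01011110) = 0b01100011; 0b00111100 ⊕ 0b01100011 = 0b01011111.

P0 = 0b01000000, P1 = 0b00000111, P2 = 0b00100000, P3 = 0b01011111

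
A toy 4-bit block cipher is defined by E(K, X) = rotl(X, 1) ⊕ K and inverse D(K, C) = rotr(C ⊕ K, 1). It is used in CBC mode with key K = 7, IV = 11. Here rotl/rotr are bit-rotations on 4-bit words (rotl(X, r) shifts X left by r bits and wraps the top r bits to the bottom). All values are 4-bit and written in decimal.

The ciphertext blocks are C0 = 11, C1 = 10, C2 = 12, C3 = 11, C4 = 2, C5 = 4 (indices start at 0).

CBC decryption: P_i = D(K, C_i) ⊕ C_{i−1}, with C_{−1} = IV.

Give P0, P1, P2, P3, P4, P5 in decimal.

P0: D(K, 11) = 6; 6 ⊕ 11 = 13.
P1: D(K, 10) = 14; 14 ⊕ 11 = 5.
P2: D(K, 12) = 13; 13 ⊕ 10 = 7.
P3: D(K, 11) = 6; 6 ⊕ 12 = 10.
P4: D(K, 2) = 10; 10 ⊕ 11 = 1.
P5: D(K, 4) = 9; 9 ⊕ 2 = 11.

P0 = 13, P1 = 5, P2 = 7, P3 = 10, P4 = 1, P5 = 11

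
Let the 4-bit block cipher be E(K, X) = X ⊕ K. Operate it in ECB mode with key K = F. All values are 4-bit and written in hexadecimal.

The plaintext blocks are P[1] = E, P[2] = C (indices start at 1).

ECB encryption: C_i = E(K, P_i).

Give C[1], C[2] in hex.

C[1] = 1, C[2] = 3

C[1]: E(K, E) = 1.
C[2]: E(K, C) = 3.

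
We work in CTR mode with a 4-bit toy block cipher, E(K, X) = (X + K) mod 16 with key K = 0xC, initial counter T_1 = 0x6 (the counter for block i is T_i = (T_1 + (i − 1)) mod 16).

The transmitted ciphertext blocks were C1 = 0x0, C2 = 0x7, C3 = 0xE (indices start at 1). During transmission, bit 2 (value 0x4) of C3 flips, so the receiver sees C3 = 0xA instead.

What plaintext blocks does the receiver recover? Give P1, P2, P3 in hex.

P1 = 0x2, P2 = 0x4, P3 = 0xE

CTR decryption: S_i = E(K, T_i) where T_i is the counter for block i; P_i = C_i ⊕ S_i.
Only C3 changed, to 0xA. In CTR, a change in C_i flips the same bit in P_i only; the keystream is unaffected. Decrypting the received ciphertext:
P1: T = 0x6, S = E(K, T) = 0x2; 0x0 ⊕ 0x2 = 0x2.
P2: T = 0x7, S = E(K, T) = 0x3; 0x7 ⊕ 0x3 = 0x4.
P3: T = 0x8, S = E(K, T) = 0x4; 0xA ⊕ 0x4 = 0xE.
Blocks that differ from the original plaintext: P3.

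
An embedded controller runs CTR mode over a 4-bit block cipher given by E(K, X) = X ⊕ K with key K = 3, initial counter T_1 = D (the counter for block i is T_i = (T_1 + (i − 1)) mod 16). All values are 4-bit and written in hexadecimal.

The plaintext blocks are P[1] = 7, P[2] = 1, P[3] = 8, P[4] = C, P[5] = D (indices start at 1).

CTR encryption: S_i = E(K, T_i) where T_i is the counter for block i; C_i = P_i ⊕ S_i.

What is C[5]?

C[5] = F

C[1]: T = D, S = E(K, T) = E; 7 ⊕ E = 9.
C[2]: T = E, S = E(K, T) = D; 1 ⊕ D = C.
C[3]: T = F, S = E(K, T) = C; 8 ⊕ C = 4.
C[4]: T = 0, S = E(K, T) = 3; C ⊕ 3 = F.
C[5]: T = 1, S = E(K, T) = 2; D ⊕ 2 = F.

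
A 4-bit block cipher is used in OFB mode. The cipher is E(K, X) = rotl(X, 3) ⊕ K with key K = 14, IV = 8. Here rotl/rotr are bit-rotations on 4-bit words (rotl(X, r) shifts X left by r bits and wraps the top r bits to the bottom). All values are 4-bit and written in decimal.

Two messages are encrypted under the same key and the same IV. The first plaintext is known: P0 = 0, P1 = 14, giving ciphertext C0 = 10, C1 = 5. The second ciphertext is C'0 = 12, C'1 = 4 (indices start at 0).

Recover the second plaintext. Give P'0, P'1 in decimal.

P'0 = 6, P'1 = 15

In OFB with a reused IV, both messages share the same keystream S_i, so C_i ⊕ C'_i = P_i ⊕ P'_i and thus P'_i = P_i ⊕ C_i ⊕ C'_i.
P'0: 0 ⊕ 10 ⊕ 12 = 6.
P'1: 14 ⊕ 5 ⊕ 4 = 15.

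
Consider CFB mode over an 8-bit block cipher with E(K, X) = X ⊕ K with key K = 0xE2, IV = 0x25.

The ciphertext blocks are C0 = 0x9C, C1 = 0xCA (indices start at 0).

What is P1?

P1 = 0xB4

CFB decryption: P_i = C_i ⊕ E(K, C_{i−1}), with C_{−1} = IV.
P1: E(K, 0x9C) = 0x7E; 0xCA ⊕ 0x7E = 0xB4.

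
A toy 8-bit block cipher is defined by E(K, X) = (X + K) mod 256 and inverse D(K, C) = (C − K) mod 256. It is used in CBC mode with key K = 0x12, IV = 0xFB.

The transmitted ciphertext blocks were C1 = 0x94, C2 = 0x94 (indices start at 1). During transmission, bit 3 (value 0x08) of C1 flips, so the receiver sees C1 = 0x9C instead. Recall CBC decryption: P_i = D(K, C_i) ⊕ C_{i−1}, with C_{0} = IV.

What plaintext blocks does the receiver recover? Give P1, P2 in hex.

Only C1 changed, to 0x9C. In CBC, a change in C_i garbles P_i and flips the same bit in P_{i+1}. Decrypting the received ciphertext:
P1: D(K, 0x9C) = 0x8A; 0x8A ⊕ 0xFB = 0x71.
P2: D(K, 0x94) = 0x82; 0x82 ⊕ 0x9C = 0x1E.
Blocks that differ from the original plaintext: P1, P2.

P1 = 0x71, P2 = 0x1E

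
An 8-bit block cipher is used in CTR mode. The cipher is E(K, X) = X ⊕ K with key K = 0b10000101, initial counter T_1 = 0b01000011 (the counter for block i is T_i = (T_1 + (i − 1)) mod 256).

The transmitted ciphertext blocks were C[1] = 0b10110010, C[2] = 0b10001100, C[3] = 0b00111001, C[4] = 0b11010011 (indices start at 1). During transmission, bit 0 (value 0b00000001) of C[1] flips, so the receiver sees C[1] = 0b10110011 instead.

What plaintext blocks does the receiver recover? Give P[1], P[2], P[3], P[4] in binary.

P[1] = 0b01110101, P[2] = 0b01001101, P[3] = 0b11111001, P[4] = 0b00010000

CTR decryption: S_i = E(K, T_i) where T_i is the counter for block i; P_i = C_i ⊕ S_i.
Only C[1] changed, to 0b10110011. In CTR, a change in C_i flips the same bit in P_i only; the keystream is unaffected. Decrypting the received ciphertext:
P[1]: T = 0b01000011, S = E(K, T) = 0b11000110; 0b10110011 ⊕ 0b11000110 = 0b01110101.
P[2]: T = 0b01000100, S = E(K, T) = 0b11000001; 0b10001100 ⊕ 0b11000001 = 0b01001101.
P[3]: T = 0b01000101, S = E(K, T) = 0b11000000; 0b00111001 ⊕ 0b11000000 = 0b11111001.
P[4]: T = 0b01000110, S = E(K, T) = 0b11000011; 0b11010011 ⊕ 0b11000011 = 0b00010000.
Blocks that differ from the original plaintext: P[1].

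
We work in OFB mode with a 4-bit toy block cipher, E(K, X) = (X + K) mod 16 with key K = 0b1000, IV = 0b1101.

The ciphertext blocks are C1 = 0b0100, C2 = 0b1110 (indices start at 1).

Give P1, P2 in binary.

OFB decryption: S_i = E(K, S_{i−1}) with S_{0} = IV; P_i = C_i ⊕ S_i.
P1: S = E(K, 0b1101) = 0b0101; 0b0100 ⊕ 0b0101 = 0b0001.
P2: S = E(K, 0b0101) = 0b1101; 0b1110 ⊕ 0b1101 = 0b0011.

P1 = 0b0001, P2 = 0b0011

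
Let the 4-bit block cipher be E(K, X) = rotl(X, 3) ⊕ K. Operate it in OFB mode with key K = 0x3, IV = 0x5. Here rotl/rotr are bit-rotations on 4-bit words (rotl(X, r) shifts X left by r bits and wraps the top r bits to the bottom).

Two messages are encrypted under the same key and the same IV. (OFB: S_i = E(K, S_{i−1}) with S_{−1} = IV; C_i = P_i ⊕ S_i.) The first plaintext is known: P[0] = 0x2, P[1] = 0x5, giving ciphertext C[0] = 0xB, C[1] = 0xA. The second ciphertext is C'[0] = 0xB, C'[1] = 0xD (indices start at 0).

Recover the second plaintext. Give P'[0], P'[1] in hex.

P'[0] = 0x2, P'[1] = 0x2

In OFB with a reused IV, both messages share the same keystream S_i, so C_i ⊕ C'_i = P_i ⊕ P'_i and thus P'_i = P_i ⊕ C_i ⊕ C'_i.
P'[0]: 0x2 ⊕ 0xB ⊕ 0xB = 0x2.
P'[1]: 0x5 ⊕ 0xA ⊕ 0xD = 0x2.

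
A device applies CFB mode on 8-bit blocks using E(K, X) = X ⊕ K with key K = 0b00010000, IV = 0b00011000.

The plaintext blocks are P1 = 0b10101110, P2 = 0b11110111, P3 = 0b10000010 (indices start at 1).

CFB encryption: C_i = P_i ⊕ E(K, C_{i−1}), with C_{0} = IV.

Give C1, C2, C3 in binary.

C1: E(K, 0b00011000) = 0b00001000; 0b10101110 ⊕ 0b00001000 = 0b10100110.
C2: E(K, 0b10100110) = 0b10110110; 0b11110111 ⊕ 0b10110110 = 0b01000001.
C3: E(K, 0b01000001) = 0b01010001; 0b10000010 ⊕ 0b01010001 = 0b11010011.

C1 = 0b10100110, C2 = 0b01000001, C3 = 0b11010011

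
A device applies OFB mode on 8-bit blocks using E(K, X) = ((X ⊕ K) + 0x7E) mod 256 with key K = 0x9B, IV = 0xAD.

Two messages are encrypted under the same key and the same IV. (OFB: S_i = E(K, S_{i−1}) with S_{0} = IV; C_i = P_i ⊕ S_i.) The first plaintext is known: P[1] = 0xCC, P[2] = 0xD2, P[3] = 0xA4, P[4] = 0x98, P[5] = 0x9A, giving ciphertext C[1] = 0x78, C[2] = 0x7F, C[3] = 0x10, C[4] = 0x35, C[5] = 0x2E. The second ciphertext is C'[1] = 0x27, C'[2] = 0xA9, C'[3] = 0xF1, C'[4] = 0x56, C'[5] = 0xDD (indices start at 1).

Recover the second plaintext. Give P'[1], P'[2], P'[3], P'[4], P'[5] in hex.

In OFB with a reused IV, both messages share the same keystream S_i, so C_i ⊕ C'_i = P_i ⊕ P'_i and thus P'_i = P_i ⊕ C_i ⊕ C'_i.
P'[1]: 0xCC ⊕ 0x78 ⊕ 0x27 = 0x93.
P'[2]: 0xD2 ⊕ 0x7F ⊕ 0xA9 = 0x04.
P'[3]: 0xA4 ⊕ 0x10 ⊕ 0xF1 = 0x45.
P'[4]: 0x98 ⊕ 0x35 ⊕ 0x56 = 0xFB.
P'[5]: 0x9A ⊕ 0x2E ⊕ 0xDD = 0x69.

P'[1] = 0x93, P'[2] = 0x04, P'[3] = 0x45, P'[4] = 0xFB, P'[5] = 0x69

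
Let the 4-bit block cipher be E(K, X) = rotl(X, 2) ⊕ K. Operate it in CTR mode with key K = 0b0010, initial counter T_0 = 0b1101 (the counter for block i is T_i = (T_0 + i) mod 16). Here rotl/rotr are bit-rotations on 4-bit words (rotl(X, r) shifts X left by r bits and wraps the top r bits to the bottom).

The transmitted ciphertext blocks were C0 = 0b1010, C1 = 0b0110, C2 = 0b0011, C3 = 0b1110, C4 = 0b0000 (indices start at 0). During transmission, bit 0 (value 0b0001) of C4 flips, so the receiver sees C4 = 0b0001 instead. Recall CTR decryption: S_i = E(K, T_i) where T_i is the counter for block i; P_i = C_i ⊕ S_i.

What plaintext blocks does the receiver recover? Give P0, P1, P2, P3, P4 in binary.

Only C4 changed, to 0b0001. In CTR, a change in C_i flips the same bit in P_i only; the keystream is unaffected. Decrypting the received ciphertext:
P0: T = 0b1101, S = E(K, T) = 0b0101; 0b1010 ⊕ 0b0101 = 0b1111.
P1: T = 0b1110, S = E(K, T) = 0b1001; 0b0110 ⊕ 0b1001 = 0b1111.
P2: T = 0b1111, S = E(K, T) = 0b1101; 0b0011 ⊕ 0b1101 = 0b1110.
P3: T = 0b0000, S = E(K, T) = 0b0010; 0b1110 ⊕ 0b0010 = 0b1100.
P4: T = 0b0001, S = E(K, T) = 0b0110; 0b0001 ⊕ 0b0110 = 0b0111.
Blocks that differ from the original plaintext: P4.

P0 = 0b1111, P1 = 0b1111, P2 = 0b1110, P3 = 0b1100, P4 = 0b0111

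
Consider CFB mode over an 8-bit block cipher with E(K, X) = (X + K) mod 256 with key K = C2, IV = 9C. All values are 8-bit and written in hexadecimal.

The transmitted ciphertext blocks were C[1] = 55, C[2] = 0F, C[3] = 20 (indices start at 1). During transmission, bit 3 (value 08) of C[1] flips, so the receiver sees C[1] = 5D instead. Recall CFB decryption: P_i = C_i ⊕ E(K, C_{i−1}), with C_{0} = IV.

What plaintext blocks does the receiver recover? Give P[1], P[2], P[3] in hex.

P[1] = 03, P[2] = 10, P[3] = F1

Only C[1] changed, to 5D. In CFB, a change in C_i flips the same bit in P_i and garbles P_{i+1}. Decrypting the received ciphertext:
P[1]: E(K, 9C) = 5E; 5D ⊕ 5E = 03.
P[2]: E(K, 5D) = 1F; 0F ⊕ 1F = 10.
P[3]: E(K, 0F) = D1; 20 ⊕ D1 = F1.
Blocks that differ from the original plaintext: P[1], P[2].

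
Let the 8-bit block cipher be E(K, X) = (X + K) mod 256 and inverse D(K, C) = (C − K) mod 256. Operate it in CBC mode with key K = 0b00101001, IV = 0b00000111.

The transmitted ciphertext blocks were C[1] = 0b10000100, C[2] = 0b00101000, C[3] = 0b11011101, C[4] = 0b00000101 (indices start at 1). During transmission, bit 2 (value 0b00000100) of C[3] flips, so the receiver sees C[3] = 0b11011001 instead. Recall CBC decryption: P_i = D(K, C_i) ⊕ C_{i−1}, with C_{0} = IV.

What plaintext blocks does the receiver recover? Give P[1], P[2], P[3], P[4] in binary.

Only C[3] changed, to 0b11011001. In CBC, a change in C_i garbles P_i and flips the same bit in P_{i+1}. Decrypting the received ciphertext:
P[1]: D(K, 0b10000100) = 0b01011011; 0b01011011 ⊕ 0b00000111 = 0b01011100.
P[2]: D(K, 0b00101000) = 0b11111111; 0b11111111 ⊕ 0b10000100 = 0b01111011.
P[3]: D(K, 0b11011001) = 0b10110000; 0b10110000 ⊕ 0b00101000 = 0b10011000.
P[4]: D(K, 0b00000101) = 0b11011100; 0b11011100 ⊕ 0b11011001 = 0b00000101.
Blocks that differ from the original plaintext: P[3], P[4].

P[1] = 0b01011100, P[2] = 0b01111011, P[3] = 0b10011000, P[4] = 0b00000101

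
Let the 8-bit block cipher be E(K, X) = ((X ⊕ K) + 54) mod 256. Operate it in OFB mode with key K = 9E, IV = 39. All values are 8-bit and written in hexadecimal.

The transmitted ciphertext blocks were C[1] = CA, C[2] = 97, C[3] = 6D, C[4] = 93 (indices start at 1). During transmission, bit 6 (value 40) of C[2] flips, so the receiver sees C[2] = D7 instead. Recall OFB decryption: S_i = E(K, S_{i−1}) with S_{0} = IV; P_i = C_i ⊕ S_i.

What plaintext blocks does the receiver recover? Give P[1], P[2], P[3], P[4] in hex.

Only C[2] changed, to D7. In OFB, a change in C_i flips the same bit in P_i only; the keystream is unaffected. Decrypting the received ciphertext:
P[1]: S = E(K, 39) = FB; CA ⊕ FB = 31.
P[2]: S = E(K, FB) = B9; D7 ⊕ B9 = 6E.
P[3]: S = E(K, B9) = 7B; 6D ⊕ 7B = 16.
P[4]: S = E(K, 7B) = 39; 93 ⊕ 39 = AA.
Blocks that differ from the original plaintext: P[2].

P[1] = 31, P[2] = 6E, P[3] = 16, P[4] = AA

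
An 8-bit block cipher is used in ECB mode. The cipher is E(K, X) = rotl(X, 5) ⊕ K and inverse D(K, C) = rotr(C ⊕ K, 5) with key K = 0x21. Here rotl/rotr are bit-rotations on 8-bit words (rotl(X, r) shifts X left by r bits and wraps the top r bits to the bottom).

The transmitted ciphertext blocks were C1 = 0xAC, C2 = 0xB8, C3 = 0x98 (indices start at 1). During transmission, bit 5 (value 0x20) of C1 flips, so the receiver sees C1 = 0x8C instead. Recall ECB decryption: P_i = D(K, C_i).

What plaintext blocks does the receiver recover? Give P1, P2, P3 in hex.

P1 = 0x6D, P2 = 0xCC, P3 = 0xCD

Only C1 changed, to 0x8C. In ECB, a change in C_i affects only P_i. Decrypting the received ciphertext:
P1: D(K, 0x8C) = 0x6D.
P2: D(K, 0xB8) = 0xCC.
P3: D(K, 0x98) = 0xCD.
Blocks that differ from the original plaintext: P1.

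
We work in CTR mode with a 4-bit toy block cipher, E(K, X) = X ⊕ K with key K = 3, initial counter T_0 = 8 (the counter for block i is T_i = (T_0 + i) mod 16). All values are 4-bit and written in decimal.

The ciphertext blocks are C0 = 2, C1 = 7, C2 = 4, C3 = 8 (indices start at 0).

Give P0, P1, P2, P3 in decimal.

CTR decryption: S_i = E(K, T_i) where T_i is the counter for block i; P_i = C_i ⊕ S_i.
P0: T = 8, S = E(K, T) = 11; 2 ⊕ 11 = 9.
P1: T = 9, S = E(K, T) = 10; 7 ⊕ 10 = 13.
P2: T = 10, S = E(K, T) = 9; 4 ⊕ 9 = 13.
P3: T = 11, S = E(K, T) = 8; 8 ⊕ 8 = 0.

P0 = 9, P1 = 13, P2 = 13, P3 = 0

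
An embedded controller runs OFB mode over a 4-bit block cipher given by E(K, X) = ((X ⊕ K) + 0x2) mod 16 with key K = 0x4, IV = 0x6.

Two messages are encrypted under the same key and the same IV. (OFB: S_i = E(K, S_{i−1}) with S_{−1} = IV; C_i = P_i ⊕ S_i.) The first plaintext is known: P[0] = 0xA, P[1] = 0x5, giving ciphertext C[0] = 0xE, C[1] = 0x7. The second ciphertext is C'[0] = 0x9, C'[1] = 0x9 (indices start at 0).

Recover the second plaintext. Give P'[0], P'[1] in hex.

P'[0] = 0xD, P'[1] = 0xB

In OFB with a reused IV, both messages share the same keystream S_i, so C_i ⊕ C'_i = P_i ⊕ P'_i and thus P'_i = P_i ⊕ C_i ⊕ C'_i.
P'[0]: 0xA ⊕ 0xE ⊕ 0x9 = 0xD.
P'[1]: 0x5 ⊕ 0x7 ⊕ 0x9 = 0xB.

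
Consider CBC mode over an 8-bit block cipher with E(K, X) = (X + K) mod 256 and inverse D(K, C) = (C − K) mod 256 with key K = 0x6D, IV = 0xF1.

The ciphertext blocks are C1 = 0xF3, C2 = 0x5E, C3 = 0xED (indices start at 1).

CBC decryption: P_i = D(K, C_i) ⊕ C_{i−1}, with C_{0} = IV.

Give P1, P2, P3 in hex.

P1: D(K, 0xF3) = 0x86; 0x86 ⊕ 0xF1 = 0x77.
P2: D(K, 0x5E) = 0xF1; 0xF1 ⊕ 0xF3 = 0x02.
P3: D(K, 0xED) = 0x80; 0x80 ⊕ 0x5E = 0xDE.

P1 = 0x77, P2 = 0x02, P3 = 0xDE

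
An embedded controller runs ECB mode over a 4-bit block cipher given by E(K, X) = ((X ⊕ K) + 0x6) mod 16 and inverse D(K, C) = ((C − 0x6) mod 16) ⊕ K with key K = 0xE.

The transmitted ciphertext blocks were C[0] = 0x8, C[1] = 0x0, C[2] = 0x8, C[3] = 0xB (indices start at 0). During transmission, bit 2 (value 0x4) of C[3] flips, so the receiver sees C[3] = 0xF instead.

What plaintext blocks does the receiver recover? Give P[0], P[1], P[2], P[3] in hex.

ECB decryption: P_i = D(K, C_i).
Only C[3] changed, to 0xF. In ECB, a change in C_i affects only P_i. Decrypting the received ciphertext:
P[0]: D(K, 0x8) = 0xC.
P[1]: D(K, 0x0) = 0x4.
P[2]: D(K, 0x8) = 0xC.
P[3]: D(K, 0xF) = 0x7.
Blocks that differ from the original plaintext: P[3].

P[0] = 0xC, P[1] = 0x4, P[2] = 0xC, P[3] = 0x7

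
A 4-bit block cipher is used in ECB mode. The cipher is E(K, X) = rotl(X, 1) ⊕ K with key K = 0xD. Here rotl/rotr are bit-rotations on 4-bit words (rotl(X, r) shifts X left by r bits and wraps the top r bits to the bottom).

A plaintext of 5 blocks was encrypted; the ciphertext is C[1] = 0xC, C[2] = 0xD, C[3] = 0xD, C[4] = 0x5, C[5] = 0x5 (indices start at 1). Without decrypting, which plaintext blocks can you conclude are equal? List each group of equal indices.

P[2] = P[3]; P[4] = P[5]

ECB encrypts each block independently with the same key, so equal ciphertext blocks imply equal plaintext blocks.
C[2] = C[3] = 0xD, so P[2] = P[3].
C[4] = C[5] = 0x5, so P[4] = P[5].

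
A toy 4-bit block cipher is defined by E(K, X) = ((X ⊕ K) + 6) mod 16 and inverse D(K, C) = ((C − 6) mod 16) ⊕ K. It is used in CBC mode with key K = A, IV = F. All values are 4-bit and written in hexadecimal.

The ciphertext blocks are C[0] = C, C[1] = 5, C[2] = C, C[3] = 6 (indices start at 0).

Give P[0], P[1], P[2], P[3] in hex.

CBC decryption: P_i = D(K, C_i) ⊕ C_{i−1}, with C_{−1} = IV.
P[0]: D(K, C) = C; C ⊕ F = 3.
P[1]: D(K, 5) = 5; 5 ⊕ C = 9.
P[2]: D(K, C) = C; C ⊕ 5 = 9.
P[3]: D(K, 6) = A; A ⊕ C = 6.

P[0] = 3, P[1] = 9, P[2] = 9, P[3] = 6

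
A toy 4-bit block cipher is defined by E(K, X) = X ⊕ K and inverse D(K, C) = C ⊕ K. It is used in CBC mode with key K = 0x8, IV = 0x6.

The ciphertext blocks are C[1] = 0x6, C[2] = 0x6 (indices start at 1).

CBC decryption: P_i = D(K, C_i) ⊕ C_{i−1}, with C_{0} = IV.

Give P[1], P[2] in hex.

P[1] = 0x8, P[2] = 0x8

P[1]: D(K, 0x6) = 0xE; 0xE ⊕ 0x6 = 0x8.
P[2]: D(K, 0x6) = 0xE; 0xE ⊕ 0x6 = 0x8.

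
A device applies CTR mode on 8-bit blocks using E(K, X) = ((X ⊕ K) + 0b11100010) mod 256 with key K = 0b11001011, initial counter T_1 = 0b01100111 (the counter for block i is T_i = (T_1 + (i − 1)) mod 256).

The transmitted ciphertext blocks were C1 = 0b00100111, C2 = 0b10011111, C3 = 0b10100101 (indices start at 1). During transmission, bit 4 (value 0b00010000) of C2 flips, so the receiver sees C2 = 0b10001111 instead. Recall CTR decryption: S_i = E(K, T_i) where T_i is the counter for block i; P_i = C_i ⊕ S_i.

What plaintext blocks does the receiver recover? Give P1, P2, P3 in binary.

Only C2 changed, to 0b10001111. In CTR, a change in C_i flips the same bit in P_i only; the keystream is unaffected. Decrypting the received ciphertext:
P1: T = 0b01100111, S = E(K, T) = 0b10001110; 0b00100111 ⊕ 0b10001110 = 0b10101001.
P2: T = 0b01101000, S = E(K, T) = 0b10000101; 0b10001111 ⊕ 0b10000101 = 0b00001010.
P3: T = 0b01101001, S = E(K, T) = 0b10000100; 0b10100101 ⊕ 0b10000100 = 0b00100001.
Blocks that differ from the original plaintext: P2.

P1 = 0b10101001, P2 = 0b00001010, P3 = 0b00100001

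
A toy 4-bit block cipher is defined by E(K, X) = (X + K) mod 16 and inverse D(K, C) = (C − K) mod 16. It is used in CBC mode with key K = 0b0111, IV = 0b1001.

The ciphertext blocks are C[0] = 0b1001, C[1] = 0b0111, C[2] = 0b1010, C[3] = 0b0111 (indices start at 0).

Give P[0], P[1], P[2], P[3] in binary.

CBC decryption: P_i = D(K, C_i) ⊕ C_{i−1}, with C_{−1} = IV.
P[0]: D(K, 0b1001) = 0b0010; 0b0010 ⊕ 0b1001 = 0b1011.
P[1]: D(K, 0b0111) = 0b0000; 0b0000 ⊕ 0b1001 = 0b1001.
P[2]: D(K, 0b1010) = 0b0011; 0b0011 ⊕ 0b0111 = 0b0100.
P[3]: D(K, 0b0111) = 0b0000; 0b0000 ⊕ 0b1010 = 0b1010.

P[0] = 0b1011, P[1] = 0b1001, P[2] = 0b0100, P[3] = 0b1010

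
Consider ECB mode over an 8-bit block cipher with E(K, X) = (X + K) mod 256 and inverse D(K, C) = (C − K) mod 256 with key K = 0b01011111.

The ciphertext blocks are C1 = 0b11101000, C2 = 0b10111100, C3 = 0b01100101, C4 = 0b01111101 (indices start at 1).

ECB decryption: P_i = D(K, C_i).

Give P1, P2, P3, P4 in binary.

P1 = 0b10001001, P2 = 0b01011101, P3 = 0b00000110, P4 = 0b00011110

P1: D(K, 0b11101000) = 0b10001001.
P2: D(K, 0b10111100) = 0b01011101.
P3: D(K, 0b01100101) = 0b00000110.
P4: D(K, 0b01111101) = 0b00011110.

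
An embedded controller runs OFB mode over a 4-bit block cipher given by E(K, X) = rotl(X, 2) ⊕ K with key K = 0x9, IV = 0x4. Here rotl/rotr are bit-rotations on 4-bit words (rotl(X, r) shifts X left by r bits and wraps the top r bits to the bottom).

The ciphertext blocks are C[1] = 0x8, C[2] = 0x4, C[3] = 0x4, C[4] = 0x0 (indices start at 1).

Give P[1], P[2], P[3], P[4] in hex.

P[1] = 0x0, P[2] = 0xF, P[3] = 0x3, P[4] = 0x4

OFB decryption: S_i = E(K, S_{i−1}) with S_{0} = IV; P_i = C_i ⊕ S_i.
P[1]: S = E(K, 0x4) = 0x8; 0x8 ⊕ 0x8 = 0x0.
P[2]: S = E(K, 0x8) = 0xB; 0x4 ⊕ 0xB = 0xF.
P[3]: S = E(K, 0xB) = 0x7; 0x4 ⊕ 0x7 = 0x3.
P[4]: S = E(K, 0x7) = 0x4; 0x0 ⊕ 0x4 = 0x4.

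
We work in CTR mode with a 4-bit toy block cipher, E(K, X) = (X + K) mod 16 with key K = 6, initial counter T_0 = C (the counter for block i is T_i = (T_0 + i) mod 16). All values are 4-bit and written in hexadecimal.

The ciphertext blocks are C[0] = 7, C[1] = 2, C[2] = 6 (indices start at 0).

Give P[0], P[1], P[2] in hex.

CTR decryption: S_i = E(K, T_i) where T_i is the counter for block i; P_i = C_i ⊕ S_i.
P[0]: T = C, S = E(K, T) = 2; 7 ⊕ 2 = 5.
P[1]: T = D, S = E(K, T) = 3; 2 ⊕ 3 = 1.
P[2]: T = E, S = E(K, T) = 4; 6 ⊕ 4 = 2.

P[0] = 5, P[1] = 1, P[2] = 2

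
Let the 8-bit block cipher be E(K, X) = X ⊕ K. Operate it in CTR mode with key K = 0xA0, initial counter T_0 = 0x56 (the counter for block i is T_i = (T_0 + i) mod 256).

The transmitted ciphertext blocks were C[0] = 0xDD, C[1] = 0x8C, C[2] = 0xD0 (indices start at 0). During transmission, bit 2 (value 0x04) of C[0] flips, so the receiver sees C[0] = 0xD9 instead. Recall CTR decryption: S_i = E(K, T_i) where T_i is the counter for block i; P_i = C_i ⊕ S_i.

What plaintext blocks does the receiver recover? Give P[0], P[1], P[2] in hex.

Only C[0] changed, to 0xD9. In CTR, a change in C_i flips the same bit in P_i only; the keystream is unaffected. Decrypting the received ciphertext:
P[0]: T = 0x56, S = E(K, T) = 0xF6; 0xD9 ⊕ 0xF6 = 0x2F.
P[1]: T = 0x57, S = E(K, T) = 0xF7; 0x8C ⊕ 0xF7 = 0x7B.
P[2]: T = 0x58, S = E(K, T) = 0xF8; 0xD0 ⊕ 0xF8 = 0x28.
Blocks that differ from the original plaintext: P[0].

P[0] = 0x2F, P[1] = 0x7B, P[2] = 0x28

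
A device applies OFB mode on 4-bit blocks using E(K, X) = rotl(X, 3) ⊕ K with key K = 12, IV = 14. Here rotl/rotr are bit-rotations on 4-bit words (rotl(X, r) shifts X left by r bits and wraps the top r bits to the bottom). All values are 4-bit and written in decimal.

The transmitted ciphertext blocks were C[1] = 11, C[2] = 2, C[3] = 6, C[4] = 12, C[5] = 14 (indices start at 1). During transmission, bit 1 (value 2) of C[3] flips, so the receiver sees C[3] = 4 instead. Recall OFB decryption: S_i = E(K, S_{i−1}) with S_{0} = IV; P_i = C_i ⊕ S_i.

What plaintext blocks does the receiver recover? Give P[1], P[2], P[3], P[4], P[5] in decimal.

Only C[3] changed, to 4. In OFB, a change in C_i flips the same bit in P_i only; the keystream is unaffected. Decrypting the received ciphertext:
P[1]: S = E(K, 14) = 11; 11 ⊕ 11 = 0.
P[2]: S = E(K, 11) = 1; 2 ⊕ 1 = 3.
P[3]: S = E(K, 1) = 4; 4 ⊕ 4 = 0.
P[4]: S = E(K, 4) = 14; 12 ⊕ 14 = 2.
P[5]: S = E(K, 14) = 11; 14 ⊕ 11 = 5.
Blocks that differ from the original plaintext: P[3].

P[1] = 0, P[2] = 3, P[3] = 0, P[4] = 2, P[5] = 5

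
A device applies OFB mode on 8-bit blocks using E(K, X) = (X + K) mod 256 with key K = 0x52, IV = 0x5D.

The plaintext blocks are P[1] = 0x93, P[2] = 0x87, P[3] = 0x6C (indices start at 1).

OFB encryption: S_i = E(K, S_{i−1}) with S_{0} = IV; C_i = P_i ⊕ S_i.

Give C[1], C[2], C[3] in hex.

C[1] = 0x3C, C[2] = 0x86, C[3] = 0x3F

C[1]: S = E(K, 0x5D) = 0xAF; 0x93 ⊕ 0xAF = 0x3C.
C[2]: S = E(K, 0xAF) = 0x01; 0x87 ⊕ 0x01 = 0x86.
C[3]: S = E(K, 0x01) = 0x53; 0x6C ⊕ 0x53 = 0x3F.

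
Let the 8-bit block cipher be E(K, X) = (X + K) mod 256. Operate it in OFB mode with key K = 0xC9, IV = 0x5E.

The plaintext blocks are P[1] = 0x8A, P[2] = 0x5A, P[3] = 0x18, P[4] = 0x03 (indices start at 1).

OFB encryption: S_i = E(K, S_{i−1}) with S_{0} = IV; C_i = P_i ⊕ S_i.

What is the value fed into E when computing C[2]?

C[1]: S = E(K, 0x5E) = 0x27; 0x8A ⊕ 0x27 = 0xAD.
C[2]: S = E(K, 0x27) = 0xF0; 0x5A ⊕ 0xF0 = 0xAA.
So the input to E for block [2] is 0x27.

0x27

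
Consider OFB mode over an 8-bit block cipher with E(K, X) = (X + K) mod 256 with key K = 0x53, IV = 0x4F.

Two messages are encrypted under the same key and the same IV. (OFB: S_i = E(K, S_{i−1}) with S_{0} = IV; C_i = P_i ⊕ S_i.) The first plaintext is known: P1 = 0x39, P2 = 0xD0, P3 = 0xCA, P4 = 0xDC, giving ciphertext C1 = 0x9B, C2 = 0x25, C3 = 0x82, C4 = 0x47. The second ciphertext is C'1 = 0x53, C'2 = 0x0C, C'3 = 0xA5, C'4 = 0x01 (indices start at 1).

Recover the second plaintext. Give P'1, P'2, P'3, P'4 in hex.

In OFB with a reused IV, both messages share the same keystream S_i, so C_i ⊕ C'_i = P_i ⊕ P'_i and thus P'_i = P_i ⊕ C_i ⊕ C'_i.
P'1: 0x39 ⊕ 0x9B ⊕ 0x53 = 0xF1.
P'2: 0xD0 ⊕ 0x25 ⊕ 0x0C = 0xF9.
P'3: 0xCA ⊕ 0x82 ⊕ 0xA5 = 0xED.
P'4: 0xDC ⊕ 0x47 ⊕ 0x01 = 0x9A.

P'1 = 0xF1, P'2 = 0xF9, P'3 = 0xED, P'4 = 0x9A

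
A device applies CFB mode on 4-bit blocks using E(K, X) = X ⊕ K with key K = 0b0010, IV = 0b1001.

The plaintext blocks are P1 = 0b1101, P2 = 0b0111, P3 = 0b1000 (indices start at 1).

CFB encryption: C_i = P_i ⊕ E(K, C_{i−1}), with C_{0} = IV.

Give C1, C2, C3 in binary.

C1: E(K, 0b1001) = 0b1011; 0b1101 ⊕ 0b1011 = 0b0110.
C2: E(K, 0b0110) = 0b0100; 0b0111 ⊕ 0b0100 = 0b0011.
C3: E(K, 0b0011) = 0b0001; 0b1000 ⊕ 0b0001 = 0b1001.

C1 = 0b0110, C2 = 0b0011, C3 = 0b1001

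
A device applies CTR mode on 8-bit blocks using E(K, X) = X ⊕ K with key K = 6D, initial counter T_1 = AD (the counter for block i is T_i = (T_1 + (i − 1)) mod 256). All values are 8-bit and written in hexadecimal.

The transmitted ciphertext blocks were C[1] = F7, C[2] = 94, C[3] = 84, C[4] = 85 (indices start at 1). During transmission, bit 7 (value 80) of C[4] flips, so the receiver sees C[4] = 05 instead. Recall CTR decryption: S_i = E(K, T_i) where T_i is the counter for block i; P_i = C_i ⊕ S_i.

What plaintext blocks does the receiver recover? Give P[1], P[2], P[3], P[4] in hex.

P[1] = 37, P[2] = 57, P[3] = 46, P[4] = D8

Only C[4] changed, to 05. In CTR, a change in C_i flips the same bit in P_i only; the keystream is unaffected. Decrypting the received ciphertext:
P[1]: T = AD, S = E(K, T) = C0; F7 ⊕ C0 = 37.
P[2]: T = AE, S = E(K, T) = C3; 94 ⊕ C3 = 57.
P[3]: T = AF, S = E(K, T) = C2; 84 ⊕ C2 = 46.
P[4]: T = B0, S = E(K, T) = DD; 05 ⊕ DD = D8.
Blocks that differ from the original plaintext: P[4].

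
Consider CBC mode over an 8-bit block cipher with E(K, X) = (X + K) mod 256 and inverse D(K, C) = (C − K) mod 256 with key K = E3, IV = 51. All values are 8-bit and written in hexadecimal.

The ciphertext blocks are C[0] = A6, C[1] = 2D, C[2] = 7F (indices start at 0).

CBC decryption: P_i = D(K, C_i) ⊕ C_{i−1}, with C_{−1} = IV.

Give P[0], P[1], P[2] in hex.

P[0] = 92, P[1] = EC, P[2] = B1

P[0]: D(K, A6) = C3; C3 ⊕ 51 = 92.
P[1]: D(K, 2D) = 4A; 4A ⊕ A6 = EC.
P[2]: D(K, 7F) = 9C; 9C ⊕ 2D = B1.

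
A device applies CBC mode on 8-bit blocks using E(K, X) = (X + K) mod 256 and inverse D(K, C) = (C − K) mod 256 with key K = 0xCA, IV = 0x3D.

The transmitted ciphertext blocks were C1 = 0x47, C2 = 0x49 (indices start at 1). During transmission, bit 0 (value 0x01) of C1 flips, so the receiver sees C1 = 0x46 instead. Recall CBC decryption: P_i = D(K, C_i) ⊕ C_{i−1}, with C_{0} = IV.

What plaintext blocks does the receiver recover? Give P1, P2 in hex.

Only C1 changed, to 0x46. In CBC, a change in C_i garbles P_i and flips the same bit in P_{i+1}. Decrypting the received ciphertext:
P1: D(K, 0x46) = 0x7C; 0x7C ⊕ 0x3D = 0x41.
P2: D(K, 0x49) = 0x7F; 0x7F ⊕ 0x46 = 0x39.
Blocks that differ from the original plaintext: P1, P2.

P1 = 0x41, P2 = 0x39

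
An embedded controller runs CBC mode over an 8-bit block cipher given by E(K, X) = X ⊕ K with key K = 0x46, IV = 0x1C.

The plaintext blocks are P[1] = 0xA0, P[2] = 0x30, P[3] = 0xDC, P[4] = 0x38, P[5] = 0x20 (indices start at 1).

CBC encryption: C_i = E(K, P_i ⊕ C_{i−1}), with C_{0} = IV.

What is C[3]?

C[1]: P[1] ⊕ 0x1C = 0xBC; E(K, 0xBC) = 0xFA.
C[2]: P[2] ⊕ 0xFA = 0xCA; E(K, 0xCA) = 0x8C.
C[3]: P[3] ⊕ 0x8C = 0x50; E(K, 0x50) = 0x16.

C[3] = 0x16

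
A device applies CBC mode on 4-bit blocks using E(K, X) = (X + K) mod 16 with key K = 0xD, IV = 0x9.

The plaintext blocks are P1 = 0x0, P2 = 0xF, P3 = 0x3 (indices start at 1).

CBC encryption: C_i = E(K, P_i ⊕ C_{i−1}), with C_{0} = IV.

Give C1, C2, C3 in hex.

C1: P1 ⊕ 0x9 = 0x9; E(K, 0x9) = 0x6.
C2: P2 ⊕ 0x6 = 0x9; E(K, 0x9) = 0x6.
C3: P3 ⊕ 0x6 = 0x5; E(K, 0x5) = 0x2.

C1 = 0x6, C2 = 0x6, C3 = 0x2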